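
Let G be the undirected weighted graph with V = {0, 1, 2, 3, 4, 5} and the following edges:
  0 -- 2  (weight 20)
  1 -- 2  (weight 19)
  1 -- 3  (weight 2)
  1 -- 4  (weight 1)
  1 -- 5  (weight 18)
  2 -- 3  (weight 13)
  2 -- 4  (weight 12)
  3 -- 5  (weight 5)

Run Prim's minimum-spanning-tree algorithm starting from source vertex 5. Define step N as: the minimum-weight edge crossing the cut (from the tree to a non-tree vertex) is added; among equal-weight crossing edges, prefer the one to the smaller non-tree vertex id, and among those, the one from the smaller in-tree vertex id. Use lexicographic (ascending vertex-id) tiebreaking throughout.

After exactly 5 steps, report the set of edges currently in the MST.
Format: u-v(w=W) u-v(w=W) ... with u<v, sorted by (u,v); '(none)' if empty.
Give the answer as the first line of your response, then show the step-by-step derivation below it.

0-2(w=20) 1-3(w=2) 1-4(w=1) 2-4(w=12) 3-5(w=5)

step 1: add edge 3-5 (w=5); MST = {3-5(w=5)}
step 2: add edge 1-3 (w=2); MST = {1-3(w=2) 3-5(w=5)}
step 3: add edge 1-4 (w=1); MST = {1-3(w=2) 1-4(w=1) 3-5(w=5)}
step 4: add edge 2-4 (w=12); MST = {1-3(w=2) 1-4(w=1) 2-4(w=12) 3-5(w=5)}
step 5: add edge 0-2 (w=20); MST = {0-2(w=20) 1-3(w=2) 1-4(w=1) 2-4(w=12) 3-5(w=5)}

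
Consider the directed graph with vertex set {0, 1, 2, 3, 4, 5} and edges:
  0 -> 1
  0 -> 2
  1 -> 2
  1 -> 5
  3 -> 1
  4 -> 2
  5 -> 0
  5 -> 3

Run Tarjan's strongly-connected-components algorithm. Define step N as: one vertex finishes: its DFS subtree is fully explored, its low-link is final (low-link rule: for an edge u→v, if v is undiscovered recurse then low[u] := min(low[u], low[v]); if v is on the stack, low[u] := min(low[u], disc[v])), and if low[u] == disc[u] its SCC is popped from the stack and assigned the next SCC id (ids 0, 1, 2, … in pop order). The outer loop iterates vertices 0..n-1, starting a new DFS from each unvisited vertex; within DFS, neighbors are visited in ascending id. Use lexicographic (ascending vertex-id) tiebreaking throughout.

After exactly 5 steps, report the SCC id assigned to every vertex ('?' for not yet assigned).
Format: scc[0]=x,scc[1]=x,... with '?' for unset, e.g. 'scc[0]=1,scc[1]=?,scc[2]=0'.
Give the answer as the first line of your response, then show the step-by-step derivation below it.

scc[0]=1,scc[1]=1,scc[2]=0,scc[3]=1,scc[4]=?,scc[5]=1

step 1: low=(low[0]=0,low[1]=1,low[2]=2,low[3]=?,low[4]=?,low[5]=?); scc=(scc[0]=?,scc[1]=?,scc[2]=0,scc[3]=?,scc[4]=?,scc[5]=?)
step 2: low=(low[0]=0,low[1]=1,low[2]=2,low[3]=1,low[4]=?,low[5]=0); scc=(scc[0]=?,scc[1]=?,scc[2]=0,scc[3]=?,scc[4]=?,scc[5]=?)
step 3: low=(low[0]=0,low[1]=1,low[2]=2,low[3]=1,low[4]=?,low[5]=0); scc=(scc[0]=?,scc[1]=?,scc[2]=0,scc[3]=?,scc[4]=?,scc[5]=?)
step 4: low=(low[0]=0,low[1]=0,low[2]=2,low[3]=1,low[4]=?,low[5]=0); scc=(scc[0]=?,scc[1]=?,scc[2]=0,scc[3]=?,scc[4]=?,scc[5]=?)
step 5: low=(low[0]=0,low[1]=0,low[2]=2,low[3]=1,low[4]=?,low[5]=0); scc=(scc[0]=1,scc[1]=1,scc[2]=0,scc[3]=1,scc[4]=?,scc[5]=1)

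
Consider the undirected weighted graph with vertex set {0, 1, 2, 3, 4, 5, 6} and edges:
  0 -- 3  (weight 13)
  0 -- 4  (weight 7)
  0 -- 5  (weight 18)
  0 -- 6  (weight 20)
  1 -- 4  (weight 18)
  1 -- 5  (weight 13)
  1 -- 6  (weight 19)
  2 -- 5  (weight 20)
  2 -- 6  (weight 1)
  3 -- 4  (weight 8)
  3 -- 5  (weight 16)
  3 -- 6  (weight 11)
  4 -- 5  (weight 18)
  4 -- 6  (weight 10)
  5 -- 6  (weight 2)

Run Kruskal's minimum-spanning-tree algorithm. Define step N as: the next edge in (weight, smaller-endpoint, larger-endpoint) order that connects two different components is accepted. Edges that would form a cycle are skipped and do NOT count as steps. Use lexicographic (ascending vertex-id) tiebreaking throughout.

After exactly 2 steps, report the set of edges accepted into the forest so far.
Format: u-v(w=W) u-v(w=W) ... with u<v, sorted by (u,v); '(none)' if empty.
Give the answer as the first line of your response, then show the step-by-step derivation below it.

2-6(w=1) 5-6(w=2)

step 1: add edge 2-6 (w=1); MST = {2-6(w=1)}
step 2: add edge 5-6 (w=2); MST = {2-6(w=1) 5-6(w=2)}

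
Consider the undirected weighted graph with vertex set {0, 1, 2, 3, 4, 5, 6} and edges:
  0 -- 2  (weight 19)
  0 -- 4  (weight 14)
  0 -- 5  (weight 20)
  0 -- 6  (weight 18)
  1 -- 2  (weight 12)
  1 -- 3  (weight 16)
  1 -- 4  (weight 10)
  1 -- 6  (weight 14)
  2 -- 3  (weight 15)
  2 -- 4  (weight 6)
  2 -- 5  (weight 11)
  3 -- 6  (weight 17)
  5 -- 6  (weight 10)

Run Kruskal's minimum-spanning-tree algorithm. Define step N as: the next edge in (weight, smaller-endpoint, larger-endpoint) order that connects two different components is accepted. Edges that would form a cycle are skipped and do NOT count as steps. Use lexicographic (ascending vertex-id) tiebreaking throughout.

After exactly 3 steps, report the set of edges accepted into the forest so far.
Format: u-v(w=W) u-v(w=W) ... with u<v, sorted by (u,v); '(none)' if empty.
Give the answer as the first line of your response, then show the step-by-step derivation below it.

1-4(w=10) 2-4(w=6) 5-6(w=10)

step 1: add edge 2-4 (w=6); MST = {2-4(w=6)}
step 2: add edge 1-4 (w=10); MST = {1-4(w=10) 2-4(w=6)}
step 3: add edge 5-6 (w=10); MST = {1-4(w=10) 2-4(w=6) 5-6(w=10)}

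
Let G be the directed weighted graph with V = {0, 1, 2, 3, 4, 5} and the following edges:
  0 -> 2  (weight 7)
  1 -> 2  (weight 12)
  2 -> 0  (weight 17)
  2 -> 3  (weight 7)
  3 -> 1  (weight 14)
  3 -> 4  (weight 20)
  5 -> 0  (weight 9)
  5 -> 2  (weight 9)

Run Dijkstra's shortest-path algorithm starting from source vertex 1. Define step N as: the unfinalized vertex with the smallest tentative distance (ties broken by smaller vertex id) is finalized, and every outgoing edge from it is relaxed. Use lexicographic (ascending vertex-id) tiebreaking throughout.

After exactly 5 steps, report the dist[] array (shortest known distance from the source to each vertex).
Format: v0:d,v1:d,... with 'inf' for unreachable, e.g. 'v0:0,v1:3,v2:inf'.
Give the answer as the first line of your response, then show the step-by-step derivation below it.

v0:29,v1:0,v2:12,v3:19,v4:39,v5:inf

step 1: dist = v0:inf,v1:0,v2:12,v3:inf,v4:inf,v5:inf
step 2: dist = v0:29,v1:0,v2:12,v3:19,v4:inf,v5:inf
step 3: dist = v0:29,v1:0,v2:12,v3:19,v4:39,v5:inf
step 4: dist = v0:29,v1:0,v2:12,v3:19,v4:39,v5:inf
step 5: dist = v0:29,v1:0,v2:12,v3:19,v4:39,v5:inf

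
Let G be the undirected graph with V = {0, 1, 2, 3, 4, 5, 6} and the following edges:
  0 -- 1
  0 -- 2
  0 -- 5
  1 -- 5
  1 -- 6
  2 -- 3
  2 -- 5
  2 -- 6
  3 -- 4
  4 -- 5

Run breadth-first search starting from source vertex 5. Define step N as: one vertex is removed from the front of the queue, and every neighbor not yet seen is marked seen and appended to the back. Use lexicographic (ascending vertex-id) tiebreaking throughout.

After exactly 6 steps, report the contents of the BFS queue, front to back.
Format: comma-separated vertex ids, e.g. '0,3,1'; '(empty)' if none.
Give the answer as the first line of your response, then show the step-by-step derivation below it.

3

step 1: dequeue 5; queue=[0,1,2,4]; order=5
step 2: dequeue 0; queue=[1,2,4]; order=5,0
step 3: dequeue 1; queue=[2,4,6]; order=5,0,1
step 4: dequeue 2; queue=[4,6,3]; order=5,0,1,2
step 5: dequeue 4; queue=[6,3]; order=5,0,1,2,4
step 6: dequeue 6; queue=[3]; order=5,0,1,2,4,6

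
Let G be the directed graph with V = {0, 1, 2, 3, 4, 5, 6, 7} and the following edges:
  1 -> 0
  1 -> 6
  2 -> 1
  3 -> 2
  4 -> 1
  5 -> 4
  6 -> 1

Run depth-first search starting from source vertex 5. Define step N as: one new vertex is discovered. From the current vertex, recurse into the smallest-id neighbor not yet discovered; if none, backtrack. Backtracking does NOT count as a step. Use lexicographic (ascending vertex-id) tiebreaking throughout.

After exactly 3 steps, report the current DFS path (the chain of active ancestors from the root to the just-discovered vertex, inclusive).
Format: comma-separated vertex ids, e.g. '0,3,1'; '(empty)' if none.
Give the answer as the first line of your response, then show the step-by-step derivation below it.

5,4,1

step 1: discover 5; path=5; order=5
step 2: discover 4; path=5>4; order=5,4
step 3: discover 1; path=5>4>1; order=5,4,1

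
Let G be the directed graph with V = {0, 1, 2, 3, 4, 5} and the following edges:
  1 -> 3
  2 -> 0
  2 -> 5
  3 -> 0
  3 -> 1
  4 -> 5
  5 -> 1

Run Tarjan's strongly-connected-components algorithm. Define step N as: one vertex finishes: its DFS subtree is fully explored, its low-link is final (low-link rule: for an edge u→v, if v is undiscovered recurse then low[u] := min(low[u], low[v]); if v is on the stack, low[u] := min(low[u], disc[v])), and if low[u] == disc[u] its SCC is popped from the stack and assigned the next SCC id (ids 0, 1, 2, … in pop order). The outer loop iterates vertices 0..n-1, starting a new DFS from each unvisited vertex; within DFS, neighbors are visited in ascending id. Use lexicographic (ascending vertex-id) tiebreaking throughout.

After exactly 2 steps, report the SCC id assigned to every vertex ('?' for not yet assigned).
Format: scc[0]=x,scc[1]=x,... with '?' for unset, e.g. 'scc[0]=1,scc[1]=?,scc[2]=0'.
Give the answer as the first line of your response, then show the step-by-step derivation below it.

scc[0]=0,scc[1]=?,scc[2]=?,scc[3]=?,scc[4]=?,scc[5]=?

step 1: low=(low[0]=0,low[1]=?,low[2]=?,low[3]=?,low[4]=?,low[5]=?); scc=(scc[0]=0,scc[1]=?,scc[2]=?,scc[3]=?,scc[4]=?,scc[5]=?)
step 2: low=(low[0]=0,low[1]=1,low[2]=?,low[3]=1,low[4]=?,low[5]=?); scc=(scc[0]=0,scc[1]=?,scc[2]=?,scc[3]=?,scc[4]=?,scc[5]=?)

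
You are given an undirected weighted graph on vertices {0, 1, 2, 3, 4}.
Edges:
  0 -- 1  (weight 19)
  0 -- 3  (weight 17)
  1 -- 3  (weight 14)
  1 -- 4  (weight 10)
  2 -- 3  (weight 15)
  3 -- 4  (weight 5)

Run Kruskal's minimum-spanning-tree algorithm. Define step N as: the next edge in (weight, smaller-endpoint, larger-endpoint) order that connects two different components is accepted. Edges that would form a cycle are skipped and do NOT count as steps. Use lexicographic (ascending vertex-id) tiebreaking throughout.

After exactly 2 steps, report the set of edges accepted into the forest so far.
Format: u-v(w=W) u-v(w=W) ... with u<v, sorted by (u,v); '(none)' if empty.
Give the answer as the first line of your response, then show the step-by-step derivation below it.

1-4(w=10) 3-4(w=5)

step 1: add edge 3-4 (w=5); MST = {3-4(w=5)}
step 2: add edge 1-4 (w=10); MST = {1-4(w=10) 3-4(w=5)}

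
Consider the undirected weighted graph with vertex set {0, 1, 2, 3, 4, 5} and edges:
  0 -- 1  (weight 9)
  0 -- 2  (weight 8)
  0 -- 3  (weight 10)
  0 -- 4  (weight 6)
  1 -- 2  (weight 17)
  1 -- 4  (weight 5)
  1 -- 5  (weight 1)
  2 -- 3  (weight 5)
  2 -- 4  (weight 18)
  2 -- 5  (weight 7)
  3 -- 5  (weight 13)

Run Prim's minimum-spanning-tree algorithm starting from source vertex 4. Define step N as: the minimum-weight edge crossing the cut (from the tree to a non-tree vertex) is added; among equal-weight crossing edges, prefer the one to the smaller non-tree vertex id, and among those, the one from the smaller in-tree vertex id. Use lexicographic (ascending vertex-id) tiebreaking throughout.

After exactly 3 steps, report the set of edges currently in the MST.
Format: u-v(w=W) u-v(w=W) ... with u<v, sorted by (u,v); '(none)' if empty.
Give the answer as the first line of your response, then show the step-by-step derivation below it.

0-4(w=6) 1-4(w=5) 1-5(w=1)

step 1: add edge 1-4 (w=5); MST = {1-4(w=5)}
step 2: add edge 1-5 (w=1); MST = {1-4(w=5) 1-5(w=1)}
step 3: add edge 0-4 (w=6); MST = {0-4(w=6) 1-4(w=5) 1-5(w=1)}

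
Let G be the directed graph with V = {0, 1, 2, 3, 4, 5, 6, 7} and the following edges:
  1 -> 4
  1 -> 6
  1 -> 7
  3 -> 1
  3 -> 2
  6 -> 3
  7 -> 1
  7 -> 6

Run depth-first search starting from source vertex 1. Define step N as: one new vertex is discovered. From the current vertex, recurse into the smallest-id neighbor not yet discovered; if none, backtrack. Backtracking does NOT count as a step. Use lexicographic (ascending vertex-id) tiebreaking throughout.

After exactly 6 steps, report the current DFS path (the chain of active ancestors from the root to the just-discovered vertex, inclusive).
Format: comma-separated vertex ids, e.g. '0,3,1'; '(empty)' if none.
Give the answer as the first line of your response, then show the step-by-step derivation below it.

1,7

step 1: discover 1; path=1; order=1
step 2: discover 4; path=1>4; order=1,4
step 3: discover 6; path=1>6; order=1,4,6
step 4: discover 3; path=1>6>3; order=1,4,6,3
step 5: discover 2; path=1>6>3>2; order=1,4,6,3,2
step 6: discover 7; path=1>7; order=1,4,6,3,2,7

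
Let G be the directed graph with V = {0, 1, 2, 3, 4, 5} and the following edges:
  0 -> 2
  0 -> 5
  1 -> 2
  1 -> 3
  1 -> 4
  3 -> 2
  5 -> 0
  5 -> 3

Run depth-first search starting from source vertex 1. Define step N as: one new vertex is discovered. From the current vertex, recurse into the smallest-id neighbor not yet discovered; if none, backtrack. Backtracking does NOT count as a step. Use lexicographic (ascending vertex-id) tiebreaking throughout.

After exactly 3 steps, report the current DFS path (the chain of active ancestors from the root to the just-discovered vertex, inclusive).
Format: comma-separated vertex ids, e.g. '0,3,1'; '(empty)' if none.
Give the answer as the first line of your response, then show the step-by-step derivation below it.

1,3

step 1: discover 1; path=1; order=1
step 2: discover 2; path=1>2; order=1,2
step 3: discover 3; path=1>3; order=1,2,3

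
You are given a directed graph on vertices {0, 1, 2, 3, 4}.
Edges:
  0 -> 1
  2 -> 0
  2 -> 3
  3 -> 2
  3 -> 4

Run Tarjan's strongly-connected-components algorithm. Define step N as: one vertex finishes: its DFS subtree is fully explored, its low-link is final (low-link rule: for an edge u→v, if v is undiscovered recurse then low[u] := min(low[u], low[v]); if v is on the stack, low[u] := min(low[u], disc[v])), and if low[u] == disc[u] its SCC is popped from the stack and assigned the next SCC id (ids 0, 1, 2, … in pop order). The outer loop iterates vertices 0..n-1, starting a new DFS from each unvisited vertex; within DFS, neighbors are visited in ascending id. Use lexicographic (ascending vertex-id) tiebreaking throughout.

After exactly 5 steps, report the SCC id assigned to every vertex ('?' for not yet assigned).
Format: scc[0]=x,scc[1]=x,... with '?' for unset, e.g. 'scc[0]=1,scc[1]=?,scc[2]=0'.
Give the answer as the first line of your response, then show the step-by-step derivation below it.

scc[0]=1,scc[1]=0,scc[2]=3,scc[3]=3,scc[4]=2

step 1: low=(low[0]=0,low[1]=1,low[2]=?,low[3]=?,low[4]=?); scc=(scc[0]=?,scc[1]=0,scc[2]=?,scc[3]=?,scc[4]=?)
step 2: low=(low[0]=0,low[1]=1,low[2]=?,low[3]=?,low[4]=?); scc=(scc[0]=1,scc[1]=0,scc[2]=?,scc[3]=?,scc[4]=?)
step 3: low=(low[0]=0,low[1]=1,low[2]=2,low[3]=2,low[4]=4); scc=(scc[0]=1,scc[1]=0,scc[2]=?,scc[3]=?,scc[4]=2)
step 4: low=(low[0]=0,low[1]=1,low[2]=2,low[3]=2,low[4]=4); scc=(scc[0]=1,scc[1]=0,scc[2]=?,scc[3]=?,scc[4]=2)
step 5: low=(low[0]=0,low[1]=1,low[2]=2,low[3]=2,low[4]=4); scc=(scc[0]=1,scc[1]=0,scc[2]=3,scc[3]=3,scc[4]=2)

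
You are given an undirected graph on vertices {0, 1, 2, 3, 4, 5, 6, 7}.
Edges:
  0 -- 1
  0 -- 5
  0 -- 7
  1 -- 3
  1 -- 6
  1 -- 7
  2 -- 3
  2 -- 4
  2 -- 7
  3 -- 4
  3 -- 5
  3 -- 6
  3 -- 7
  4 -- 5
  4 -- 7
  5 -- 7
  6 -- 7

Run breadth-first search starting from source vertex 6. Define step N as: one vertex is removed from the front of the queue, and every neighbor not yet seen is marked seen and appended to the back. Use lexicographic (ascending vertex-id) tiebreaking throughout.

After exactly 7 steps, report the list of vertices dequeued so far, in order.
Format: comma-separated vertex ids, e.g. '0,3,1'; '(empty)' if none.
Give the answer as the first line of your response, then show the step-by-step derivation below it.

6,1,3,7,0,2,4

step 1: dequeue 6; queue=[1,3,7]; order=6
step 2: dequeue 1; queue=[3,7,0]; order=6,1
step 3: dequeue 3; queue=[7,0,2,4,5]; order=6,1,3
step 4: dequeue 7; queue=[0,2,4,5]; order=6,1,3,7
step 5: dequeue 0; queue=[2,4,5]; order=6,1,3,7,0
step 6: dequeue 2; queue=[4,5]; order=6,1,3,7,0,2
step 7: dequeue 4; queue=[5]; order=6,1,3,7,0,2,4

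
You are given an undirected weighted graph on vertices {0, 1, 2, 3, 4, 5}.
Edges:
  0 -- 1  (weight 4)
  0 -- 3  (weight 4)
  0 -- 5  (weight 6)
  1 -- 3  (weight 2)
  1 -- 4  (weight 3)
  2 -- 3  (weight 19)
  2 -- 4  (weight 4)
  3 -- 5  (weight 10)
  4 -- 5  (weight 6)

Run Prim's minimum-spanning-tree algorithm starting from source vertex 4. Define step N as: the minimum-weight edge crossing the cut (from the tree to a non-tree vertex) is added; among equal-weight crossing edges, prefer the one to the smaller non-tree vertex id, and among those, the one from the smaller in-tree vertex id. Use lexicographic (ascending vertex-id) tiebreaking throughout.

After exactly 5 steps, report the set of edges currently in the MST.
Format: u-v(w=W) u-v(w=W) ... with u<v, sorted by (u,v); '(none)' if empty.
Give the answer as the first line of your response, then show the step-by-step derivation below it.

0-1(w=4) 0-5(w=6) 1-3(w=2) 1-4(w=3) 2-4(w=4)

step 1: add edge 1-4 (w=3); MST = {1-4(w=3)}
step 2: add edge 1-3 (w=2); MST = {1-3(w=2) 1-4(w=3)}
step 3: add edge 0-1 (w=4); MST = {0-1(w=4) 1-3(w=2) 1-4(w=3)}
step 4: add edge 2-4 (w=4); MST = {0-1(w=4) 1-3(w=2) 1-4(w=3) 2-4(w=4)}
step 5: add edge 0-5 (w=6); MST = {0-1(w=4) 0-5(w=6) 1-3(w=2) 1-4(w=3) 2-4(w=4)}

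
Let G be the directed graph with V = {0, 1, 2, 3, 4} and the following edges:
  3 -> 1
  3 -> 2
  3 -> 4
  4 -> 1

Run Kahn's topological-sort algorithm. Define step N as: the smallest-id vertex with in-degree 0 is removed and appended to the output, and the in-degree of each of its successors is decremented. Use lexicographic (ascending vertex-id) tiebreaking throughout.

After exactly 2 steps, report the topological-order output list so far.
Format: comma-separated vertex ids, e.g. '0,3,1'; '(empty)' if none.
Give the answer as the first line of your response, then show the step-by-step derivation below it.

0,3

step 1: output 0; order=[0]; indeg=(0,2,1,0,1)
step 2: output 3; order=[0,3]; indeg=(0,1,0,0,0)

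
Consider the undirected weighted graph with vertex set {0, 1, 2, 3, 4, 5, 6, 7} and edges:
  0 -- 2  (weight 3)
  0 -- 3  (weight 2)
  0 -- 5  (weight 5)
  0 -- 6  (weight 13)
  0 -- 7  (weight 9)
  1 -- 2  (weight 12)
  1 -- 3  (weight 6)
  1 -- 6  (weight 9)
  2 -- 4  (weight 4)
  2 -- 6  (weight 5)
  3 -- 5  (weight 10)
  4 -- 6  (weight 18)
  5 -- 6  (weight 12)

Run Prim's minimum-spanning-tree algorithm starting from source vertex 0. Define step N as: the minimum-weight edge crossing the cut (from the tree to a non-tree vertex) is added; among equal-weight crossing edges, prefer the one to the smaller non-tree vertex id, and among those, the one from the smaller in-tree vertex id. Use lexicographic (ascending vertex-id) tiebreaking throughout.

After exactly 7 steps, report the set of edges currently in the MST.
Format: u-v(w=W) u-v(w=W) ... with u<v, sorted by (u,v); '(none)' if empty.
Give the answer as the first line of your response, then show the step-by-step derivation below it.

0-2(w=3) 0-3(w=2) 0-5(w=5) 0-7(w=9) 1-3(w=6) 2-4(w=4) 2-6(w=5)

step 1: add edge 0-3 (w=2); MST = {0-3(w=2)}
step 2: add edge 0-2 (w=3); MST = {0-2(w=3) 0-3(w=2)}
step 3: add edge 2-4 (w=4); MST = {0-2(w=3) 0-3(w=2) 2-4(w=4)}
step 4: add edge 0-5 (w=5); MST = {0-2(w=3) 0-3(w=2) 0-5(w=5) 2-4(w=4)}
step 5: add edge 2-6 (w=5); MST = {0-2(w=3) 0-3(w=2) 0-5(w=5) 2-4(w=4) 2-6(w=5)}
step 6: add edge 1-3 (w=6); MST = {0-2(w=3) 0-3(w=2) 0-5(w=5) 1-3(w=6) 2-4(w=4) 2-6(w=5)}
step 7: add edge 0-7 (w=9); MST = {0-2(w=3) 0-3(w=2) 0-5(w=5) 0-7(w=9) 1-3(w=6) 2-4(w=4) 2-6(w=5)}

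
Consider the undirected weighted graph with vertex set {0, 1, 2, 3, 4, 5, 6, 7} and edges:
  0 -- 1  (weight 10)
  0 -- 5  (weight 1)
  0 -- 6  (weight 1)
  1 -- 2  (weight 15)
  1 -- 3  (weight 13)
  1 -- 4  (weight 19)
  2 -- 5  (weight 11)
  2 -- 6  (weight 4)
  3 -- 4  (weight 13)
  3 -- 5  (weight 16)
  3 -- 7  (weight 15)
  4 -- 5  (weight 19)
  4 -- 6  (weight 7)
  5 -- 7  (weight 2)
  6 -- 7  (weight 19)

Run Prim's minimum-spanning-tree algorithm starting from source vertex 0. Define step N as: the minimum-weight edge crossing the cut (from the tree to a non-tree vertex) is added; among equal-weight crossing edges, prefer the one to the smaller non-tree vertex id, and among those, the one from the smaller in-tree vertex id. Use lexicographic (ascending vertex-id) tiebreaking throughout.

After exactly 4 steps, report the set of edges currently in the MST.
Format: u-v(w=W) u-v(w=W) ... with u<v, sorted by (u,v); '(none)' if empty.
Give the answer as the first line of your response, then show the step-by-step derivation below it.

0-5(w=1) 0-6(w=1) 2-6(w=4) 5-7(w=2)

step 1: add edge 0-5 (w=1); MST = {0-5(w=1)}
step 2: add edge 0-6 (w=1); MST = {0-5(w=1) 0-6(w=1)}
step 3: add edge 5-7 (w=2); MST = {0-5(w=1) 0-6(w=1) 5-7(w=2)}
step 4: add edge 2-6 (w=4); MST = {0-5(w=1) 0-6(w=1) 2-6(w=4) 5-7(w=2)}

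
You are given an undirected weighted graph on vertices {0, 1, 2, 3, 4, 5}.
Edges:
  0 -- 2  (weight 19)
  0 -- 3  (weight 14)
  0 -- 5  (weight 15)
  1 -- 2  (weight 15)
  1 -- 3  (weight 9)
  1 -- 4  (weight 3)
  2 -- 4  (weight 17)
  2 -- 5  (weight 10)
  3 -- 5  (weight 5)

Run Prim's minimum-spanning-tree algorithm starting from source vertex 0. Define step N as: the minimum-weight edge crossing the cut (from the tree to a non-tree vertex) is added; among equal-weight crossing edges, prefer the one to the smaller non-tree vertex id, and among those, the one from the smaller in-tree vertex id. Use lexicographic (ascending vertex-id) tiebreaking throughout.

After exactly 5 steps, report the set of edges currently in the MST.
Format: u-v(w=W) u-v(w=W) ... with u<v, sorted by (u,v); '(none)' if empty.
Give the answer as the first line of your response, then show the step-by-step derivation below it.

0-3(w=14) 1-3(w=9) 1-4(w=3) 2-5(w=10) 3-5(w=5)

step 1: add edge 0-3 (w=14); MST = {0-3(w=14)}
step 2: add edge 3-5 (w=5); MST = {0-3(w=14) 3-5(w=5)}
step 3: add edge 1-3 (w=9); MST = {0-3(w=14) 1-3(w=9) 3-5(w=5)}
step 4: add edge 1-4 (w=3); MST = {0-3(w=14) 1-3(w=9) 1-4(w=3) 3-5(w=5)}
step 5: add edge 2-5 (w=10); MST = {0-3(w=14) 1-3(w=9) 1-4(w=3) 2-5(w=10) 3-5(w=5)}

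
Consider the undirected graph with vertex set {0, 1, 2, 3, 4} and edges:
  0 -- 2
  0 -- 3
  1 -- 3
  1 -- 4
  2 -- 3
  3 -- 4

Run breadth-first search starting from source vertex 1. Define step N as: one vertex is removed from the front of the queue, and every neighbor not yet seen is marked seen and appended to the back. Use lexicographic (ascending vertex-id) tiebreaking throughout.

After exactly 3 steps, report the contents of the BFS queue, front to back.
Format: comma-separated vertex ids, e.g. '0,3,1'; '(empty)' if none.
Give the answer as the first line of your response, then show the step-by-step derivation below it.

0,2

step 1: dequeue 1; queue=[3,4]; order=1
step 2: dequeue 3; queue=[4,0,2]; order=1,3
step 3: dequeue 4; queue=[0,2]; order=1,3,4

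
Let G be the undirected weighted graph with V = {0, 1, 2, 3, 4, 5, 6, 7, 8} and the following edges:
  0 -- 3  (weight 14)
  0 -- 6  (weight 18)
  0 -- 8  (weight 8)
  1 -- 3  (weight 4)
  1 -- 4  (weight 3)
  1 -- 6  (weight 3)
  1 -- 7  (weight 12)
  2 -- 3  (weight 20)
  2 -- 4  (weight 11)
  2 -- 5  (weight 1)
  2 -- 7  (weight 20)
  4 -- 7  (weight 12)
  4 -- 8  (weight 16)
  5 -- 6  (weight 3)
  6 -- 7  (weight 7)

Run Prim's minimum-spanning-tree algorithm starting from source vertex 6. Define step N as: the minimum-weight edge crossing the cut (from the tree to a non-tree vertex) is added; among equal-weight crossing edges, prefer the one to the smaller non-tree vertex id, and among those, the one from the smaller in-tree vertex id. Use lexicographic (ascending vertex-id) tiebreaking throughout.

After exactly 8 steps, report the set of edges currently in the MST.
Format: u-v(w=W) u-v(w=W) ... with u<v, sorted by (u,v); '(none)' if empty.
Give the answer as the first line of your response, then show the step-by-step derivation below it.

0-3(w=14) 0-8(w=8) 1-3(w=4) 1-4(w=3) 1-6(w=3) 2-5(w=1) 5-6(w=3) 6-7(w=7)

step 1: add edge 1-6 (w=3); MST = {1-6(w=3)}
step 2: add edge 1-4 (w=3); MST = {1-4(w=3) 1-6(w=3)}
step 3: add edge 5-6 (w=3); MST = {1-4(w=3) 1-6(w=3) 5-6(w=3)}
step 4: add edge 2-5 (w=1); MST = {1-4(w=3) 1-6(w=3) 2-5(w=1) 5-6(w=3)}
step 5: add edge 1-3 (w=4); MST = {1-3(w=4) 1-4(w=3) 1-6(w=3) 2-5(w=1) 5-6(w=3)}
step 6: add edge 6-7 (w=7); MST = {1-3(w=4) 1-4(w=3) 1-6(w=3) 2-5(w=1) 5-6(w=3) 6-7(w=7)}
step 7: add edge 0-3 (w=14); MST = {0-3(w=14) 1-3(w=4) 1-4(w=3) 1-6(w=3) 2-5(w=1) 5-6(w=3) 6-7(w=7)}
step 8: add edge 0-8 (w=8); MST = {0-3(w=14) 0-8(w=8) 1-3(w=4) 1-4(w=3) 1-6(w=3) 2-5(w=1) 5-6(w=3) 6-7(w=7)}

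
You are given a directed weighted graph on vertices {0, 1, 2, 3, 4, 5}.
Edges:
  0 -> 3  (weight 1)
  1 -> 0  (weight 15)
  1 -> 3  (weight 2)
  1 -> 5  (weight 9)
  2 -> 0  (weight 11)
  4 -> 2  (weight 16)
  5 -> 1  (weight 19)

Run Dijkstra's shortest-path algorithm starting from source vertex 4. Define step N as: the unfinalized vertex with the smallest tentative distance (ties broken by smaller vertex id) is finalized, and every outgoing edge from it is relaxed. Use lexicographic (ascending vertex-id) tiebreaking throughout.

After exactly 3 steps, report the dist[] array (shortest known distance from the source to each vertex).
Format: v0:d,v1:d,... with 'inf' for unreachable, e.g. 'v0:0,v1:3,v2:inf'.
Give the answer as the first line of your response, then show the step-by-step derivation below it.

v0:27,v1:inf,v2:16,v3:28,v4:0,v5:inf

step 1: dist = v0:inf,v1:inf,v2:16,v3:inf,v4:0,v5:inf
step 2: dist = v0:27,v1:inf,v2:16,v3:inf,v4:0,v5:inf
step 3: dist = v0:27,v1:inf,v2:16,v3:28,v4:0,v5:inf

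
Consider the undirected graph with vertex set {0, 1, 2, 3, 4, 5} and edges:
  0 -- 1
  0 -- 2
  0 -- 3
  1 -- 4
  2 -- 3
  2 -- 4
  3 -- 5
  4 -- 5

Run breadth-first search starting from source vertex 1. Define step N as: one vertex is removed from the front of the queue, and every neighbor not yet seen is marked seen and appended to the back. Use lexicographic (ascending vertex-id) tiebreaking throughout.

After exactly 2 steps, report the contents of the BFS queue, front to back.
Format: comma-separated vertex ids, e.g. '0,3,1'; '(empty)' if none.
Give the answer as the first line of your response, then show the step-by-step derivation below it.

4,2,3

step 1: dequeue 1; queue=[0,4]; order=1
step 2: dequeue 0; queue=[4,2,3]; order=1,0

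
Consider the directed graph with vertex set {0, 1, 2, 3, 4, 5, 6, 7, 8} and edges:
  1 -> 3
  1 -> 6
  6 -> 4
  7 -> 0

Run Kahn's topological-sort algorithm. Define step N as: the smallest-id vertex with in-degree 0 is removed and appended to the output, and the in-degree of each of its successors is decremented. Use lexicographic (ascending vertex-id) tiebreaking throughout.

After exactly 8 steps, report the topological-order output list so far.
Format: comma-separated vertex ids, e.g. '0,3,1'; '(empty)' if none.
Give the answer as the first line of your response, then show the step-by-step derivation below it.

1,2,3,5,6,4,7,0

step 1: output 1; order=[1]; indeg=(1,0,0,0,1,0,0,0,0)
step 2: output 2; order=[1,2]; indeg=(1,0,0,0,1,0,0,0,0)
step 3: output 3; order=[1,2,3]; indeg=(1,0,0,0,1,0,0,0,0)
step 4: output 5; order=[1,2,3,5]; indeg=(1,0,0,0,1,0,0,0,0)
step 5: output 6; order=[1,2,3,5,6]; indeg=(1,0,0,0,0,0,0,0,0)
step 6: output 4; order=[1,2,3,5,6,4]; indeg=(1,0,0,0,0,0,0,0,0)
step 7: output 7; order=[1,2,3,5,6,4,7]; indeg=(0,0,0,0,0,0,0,0,0)
step 8: output 0; order=[1,2,3,5,6,4,7,0]; indeg=(0,0,0,0,0,0,0,0,0)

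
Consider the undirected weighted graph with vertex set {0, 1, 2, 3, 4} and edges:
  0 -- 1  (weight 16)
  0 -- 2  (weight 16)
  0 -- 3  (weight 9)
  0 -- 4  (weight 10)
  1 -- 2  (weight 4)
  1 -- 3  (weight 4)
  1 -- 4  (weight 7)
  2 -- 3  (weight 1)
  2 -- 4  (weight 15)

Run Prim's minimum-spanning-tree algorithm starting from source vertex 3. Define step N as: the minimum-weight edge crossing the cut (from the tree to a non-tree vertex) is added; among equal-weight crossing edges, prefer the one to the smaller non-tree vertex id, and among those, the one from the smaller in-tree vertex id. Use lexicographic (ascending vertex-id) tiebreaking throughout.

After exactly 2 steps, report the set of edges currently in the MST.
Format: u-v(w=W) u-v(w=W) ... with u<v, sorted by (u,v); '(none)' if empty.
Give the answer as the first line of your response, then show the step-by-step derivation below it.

1-2(w=4) 2-3(w=1)

step 1: add edge 2-3 (w=1); MST = {2-3(w=1)}
step 2: add edge 1-2 (w=4); MST = {1-2(w=4) 2-3(w=1)}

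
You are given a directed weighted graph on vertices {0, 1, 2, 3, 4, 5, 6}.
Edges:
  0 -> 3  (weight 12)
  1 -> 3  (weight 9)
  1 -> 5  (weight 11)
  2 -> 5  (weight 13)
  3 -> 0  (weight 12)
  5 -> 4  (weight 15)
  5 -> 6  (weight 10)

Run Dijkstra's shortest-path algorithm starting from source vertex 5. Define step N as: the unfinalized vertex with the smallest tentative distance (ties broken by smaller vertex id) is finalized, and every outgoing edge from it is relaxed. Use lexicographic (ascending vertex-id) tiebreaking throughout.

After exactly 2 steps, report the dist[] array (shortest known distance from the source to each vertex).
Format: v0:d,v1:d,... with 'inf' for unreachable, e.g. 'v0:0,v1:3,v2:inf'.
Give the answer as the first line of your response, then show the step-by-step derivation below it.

v0:inf,v1:inf,v2:inf,v3:inf,v4:15,v5:0,v6:10

step 1: dist = v0:inf,v1:inf,v2:inf,v3:inf,v4:15,v5:0,v6:10
step 2: dist = v0:inf,v1:inf,v2:inf,v3:inf,v4:15,v5:0,v6:10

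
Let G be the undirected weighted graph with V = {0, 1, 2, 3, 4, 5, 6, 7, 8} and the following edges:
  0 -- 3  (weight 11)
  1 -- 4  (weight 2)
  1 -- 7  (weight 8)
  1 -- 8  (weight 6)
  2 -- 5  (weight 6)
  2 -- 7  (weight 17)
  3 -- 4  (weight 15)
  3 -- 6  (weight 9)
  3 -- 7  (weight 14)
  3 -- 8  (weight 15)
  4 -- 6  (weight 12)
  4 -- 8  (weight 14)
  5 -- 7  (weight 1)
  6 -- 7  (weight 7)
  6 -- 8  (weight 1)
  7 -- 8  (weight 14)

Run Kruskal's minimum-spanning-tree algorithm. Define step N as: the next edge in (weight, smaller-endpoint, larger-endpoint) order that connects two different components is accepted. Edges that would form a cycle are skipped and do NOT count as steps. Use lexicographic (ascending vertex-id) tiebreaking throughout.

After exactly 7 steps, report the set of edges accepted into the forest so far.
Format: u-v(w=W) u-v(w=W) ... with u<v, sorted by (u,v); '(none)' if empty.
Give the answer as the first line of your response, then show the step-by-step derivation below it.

1-4(w=2) 1-8(w=6) 2-5(w=6) 3-6(w=9) 5-7(w=1) 6-7(w=7) 6-8(w=1)

step 1: add edge 5-7 (w=1); MST = {5-7(w=1)}
step 2: add edge 6-8 (w=1); MST = {5-7(w=1) 6-8(w=1)}
step 3: add edge 1-4 (w=2); MST = {1-4(w=2) 5-7(w=1) 6-8(w=1)}
step 4: add edge 1-8 (w=6); MST = {1-4(w=2) 1-8(w=6) 5-7(w=1) 6-8(w=1)}
step 5: add edge 2-5 (w=6); MST = {1-4(w=2) 1-8(w=6) 2-5(w=6) 5-7(w=1) 6-8(w=1)}
step 6: add edge 6-7 (w=7); MST = {1-4(w=2) 1-8(w=6) 2-5(w=6) 5-7(w=1) 6-7(w=7) 6-8(w=1)}
step 7: add edge 3-6 (w=9); MST = {1-4(w=2) 1-8(w=6) 2-5(w=6) 3-6(w=9) 5-7(w=1) 6-7(w=7) 6-8(w=1)}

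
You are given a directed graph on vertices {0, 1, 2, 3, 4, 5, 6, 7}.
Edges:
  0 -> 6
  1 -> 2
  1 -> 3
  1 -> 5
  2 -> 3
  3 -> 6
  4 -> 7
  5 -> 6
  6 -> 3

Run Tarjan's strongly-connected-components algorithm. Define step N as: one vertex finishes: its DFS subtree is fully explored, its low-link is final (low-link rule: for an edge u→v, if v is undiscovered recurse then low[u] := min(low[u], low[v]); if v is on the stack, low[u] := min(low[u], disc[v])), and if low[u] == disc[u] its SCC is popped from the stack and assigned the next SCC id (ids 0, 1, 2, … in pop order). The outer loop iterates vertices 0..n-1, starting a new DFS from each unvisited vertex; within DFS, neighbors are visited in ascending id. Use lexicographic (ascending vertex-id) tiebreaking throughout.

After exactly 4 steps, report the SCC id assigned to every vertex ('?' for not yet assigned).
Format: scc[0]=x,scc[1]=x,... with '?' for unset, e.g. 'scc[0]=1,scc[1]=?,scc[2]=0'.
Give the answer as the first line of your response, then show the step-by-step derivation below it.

scc[0]=1,scc[1]=?,scc[2]=2,scc[3]=0,scc[4]=?,scc[5]=?,scc[6]=0,scc[7]=?

step 1: low=(low[0]=0,low[1]=?,low[2]=?,low[3]=1,low[4]=?,low[5]=?,low[6]=1,low[7]=?); scc=(scc[0]=?,scc[1]=?,scc[2]=?,scc[3]=?,scc[4]=?,scc[5]=?,scc[6]=?,scc[7]=?)
step 2: low=(low[0]=0,low[1]=?,low[2]=?,low[3]=1,low[4]=?,low[5]=?,low[6]=1,low[7]=?); scc=(scc[0]=?,scc[1]=?,scc[2]=?,scc[3]=0,scc[4]=?,scc[5]=?,scc[6]=0,scc[7]=?)
step 3: low=(low[0]=0,low[1]=?,low[2]=?,low[3]=1,low[4]=?,low[5]=?,low[6]=1,low[7]=?); scc=(scc[0]=1,scc[1]=?,scc[2]=?,scc[3]=0,scc[4]=?,scc[5]=?,scc[6]=0,scc[7]=?)
step 4: low=(low[0]=0,low[1]=3,low[2]=4,low[3]=1,low[4]=?,low[5]=?,low[6]=1,low[7]=?); scc=(scc[0]=1,scc[1]=?,scc[2]=2,scc[3]=0,scc[4]=?,scc[5]=?,scc[6]=0,scc[7]=?)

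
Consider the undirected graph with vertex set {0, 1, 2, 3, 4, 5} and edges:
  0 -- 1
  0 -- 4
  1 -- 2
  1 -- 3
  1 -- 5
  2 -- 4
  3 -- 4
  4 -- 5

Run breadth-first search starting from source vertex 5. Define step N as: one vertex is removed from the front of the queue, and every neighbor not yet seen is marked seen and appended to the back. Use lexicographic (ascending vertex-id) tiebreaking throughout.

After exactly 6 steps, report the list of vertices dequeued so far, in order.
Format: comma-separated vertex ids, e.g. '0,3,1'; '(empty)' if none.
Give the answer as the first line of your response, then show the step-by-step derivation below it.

5,1,4,0,2,3

step 1: dequeue 5; queue=[1,4]; order=5
step 2: dequeue 1; queue=[4,0,2,3]; order=5,1
step 3: dequeue 4; queue=[0,2,3]; order=5,1,4
step 4: dequeue 0; queue=[2,3]; order=5,1,4,0
step 5: dequeue 2; queue=[3]; order=5,1,4,0,2
step 6: dequeue 3; queue=[(empty)]; order=5,1,4,0,2,3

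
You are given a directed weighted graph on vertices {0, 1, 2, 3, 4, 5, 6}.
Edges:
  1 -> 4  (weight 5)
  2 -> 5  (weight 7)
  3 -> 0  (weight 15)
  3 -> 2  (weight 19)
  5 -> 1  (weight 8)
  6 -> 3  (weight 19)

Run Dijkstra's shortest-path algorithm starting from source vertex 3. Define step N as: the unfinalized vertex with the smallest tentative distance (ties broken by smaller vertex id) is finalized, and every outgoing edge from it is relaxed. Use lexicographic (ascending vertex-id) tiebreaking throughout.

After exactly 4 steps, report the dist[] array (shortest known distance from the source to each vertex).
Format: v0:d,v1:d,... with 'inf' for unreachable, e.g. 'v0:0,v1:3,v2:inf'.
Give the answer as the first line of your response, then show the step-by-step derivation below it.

v0:15,v1:34,v2:19,v3:0,v4:inf,v5:26,v6:inf

step 1: dist = v0:15,v1:inf,v2:19,v3:0,v4:inf,v5:inf,v6:inf
step 2: dist = v0:15,v1:inf,v2:19,v3:0,v4:inf,v5:inf,v6:inf
step 3: dist = v0:15,v1:inf,v2:19,v3:0,v4:inf,v5:26,v6:inf
step 4: dist = v0:15,v1:34,v2:19,v3:0,v4:inf,v5:26,v6:inf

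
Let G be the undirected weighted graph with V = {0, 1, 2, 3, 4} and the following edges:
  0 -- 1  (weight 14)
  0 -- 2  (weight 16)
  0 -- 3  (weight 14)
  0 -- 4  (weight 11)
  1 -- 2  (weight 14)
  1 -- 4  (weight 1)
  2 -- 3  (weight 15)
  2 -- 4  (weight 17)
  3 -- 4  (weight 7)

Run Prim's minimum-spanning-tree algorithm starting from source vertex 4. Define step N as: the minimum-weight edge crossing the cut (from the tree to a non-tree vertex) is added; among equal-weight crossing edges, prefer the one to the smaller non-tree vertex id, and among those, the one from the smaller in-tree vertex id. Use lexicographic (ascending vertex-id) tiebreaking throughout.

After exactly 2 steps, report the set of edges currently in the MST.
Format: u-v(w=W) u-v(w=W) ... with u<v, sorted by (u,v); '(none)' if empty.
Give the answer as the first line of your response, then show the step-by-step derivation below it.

1-4(w=1) 3-4(w=7)

step 1: add edge 1-4 (w=1); MST = {1-4(w=1)}
step 2: add edge 3-4 (w=7); MST = {1-4(w=1) 3-4(w=7)}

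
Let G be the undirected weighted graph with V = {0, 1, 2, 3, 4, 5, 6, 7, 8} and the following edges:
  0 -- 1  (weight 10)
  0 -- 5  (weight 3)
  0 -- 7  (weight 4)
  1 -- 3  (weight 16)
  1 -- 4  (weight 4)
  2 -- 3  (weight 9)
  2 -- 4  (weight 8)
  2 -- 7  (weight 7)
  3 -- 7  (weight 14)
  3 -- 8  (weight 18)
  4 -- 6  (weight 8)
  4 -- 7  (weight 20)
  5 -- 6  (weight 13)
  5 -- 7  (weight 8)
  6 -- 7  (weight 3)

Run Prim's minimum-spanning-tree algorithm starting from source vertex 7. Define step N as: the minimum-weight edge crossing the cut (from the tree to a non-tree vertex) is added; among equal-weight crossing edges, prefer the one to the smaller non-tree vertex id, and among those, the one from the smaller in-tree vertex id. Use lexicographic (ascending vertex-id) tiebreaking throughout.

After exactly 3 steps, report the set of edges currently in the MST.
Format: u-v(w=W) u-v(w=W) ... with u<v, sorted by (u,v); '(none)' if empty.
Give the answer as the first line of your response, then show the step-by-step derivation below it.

0-5(w=3) 0-7(w=4) 6-7(w=3)

step 1: add edge 6-7 (w=3); MST = {6-7(w=3)}
step 2: add edge 0-7 (w=4); MST = {0-7(w=4) 6-7(w=3)}
step 3: add edge 0-5 (w=3); MST = {0-5(w=3) 0-7(w=4) 6-7(w=3)}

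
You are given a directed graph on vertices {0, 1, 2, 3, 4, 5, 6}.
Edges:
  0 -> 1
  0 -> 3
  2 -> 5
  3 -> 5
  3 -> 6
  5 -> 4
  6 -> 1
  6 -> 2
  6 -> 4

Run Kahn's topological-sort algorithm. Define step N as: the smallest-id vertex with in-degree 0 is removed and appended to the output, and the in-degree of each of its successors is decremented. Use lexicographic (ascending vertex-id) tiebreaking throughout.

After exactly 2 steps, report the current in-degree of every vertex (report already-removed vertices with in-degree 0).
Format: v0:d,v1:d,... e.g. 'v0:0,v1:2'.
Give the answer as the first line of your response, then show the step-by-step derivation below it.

v0:0,v1:1,v2:1,v3:0,v4:2,v5:1,v6:0

step 1: output 0; order=[0]; indeg=(0,1,1,0,2,2,1)
step 2: output 3; order=[0,3]; indeg=(0,1,1,0,2,1,0)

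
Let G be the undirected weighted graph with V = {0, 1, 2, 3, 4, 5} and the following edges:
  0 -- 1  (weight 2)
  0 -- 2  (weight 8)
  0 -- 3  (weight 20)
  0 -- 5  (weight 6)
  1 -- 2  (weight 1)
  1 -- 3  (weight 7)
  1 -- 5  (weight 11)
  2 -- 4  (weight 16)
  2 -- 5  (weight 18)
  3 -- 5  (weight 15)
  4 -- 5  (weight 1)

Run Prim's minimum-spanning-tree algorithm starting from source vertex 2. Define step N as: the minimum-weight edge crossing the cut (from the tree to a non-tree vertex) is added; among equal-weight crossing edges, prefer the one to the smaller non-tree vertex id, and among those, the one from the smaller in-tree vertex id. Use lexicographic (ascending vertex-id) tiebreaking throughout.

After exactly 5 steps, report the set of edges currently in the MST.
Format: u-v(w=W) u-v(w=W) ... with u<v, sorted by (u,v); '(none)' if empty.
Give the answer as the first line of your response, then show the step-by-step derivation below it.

0-1(w=2) 0-5(w=6) 1-2(w=1) 1-3(w=7) 4-5(w=1)

step 1: add edge 1-2 (w=1); MST = {1-2(w=1)}
step 2: add edge 0-1 (w=2); MST = {0-1(w=2) 1-2(w=1)}
step 3: add edge 0-5 (w=6); MST = {0-1(w=2) 0-5(w=6) 1-2(w=1)}
step 4: add edge 4-5 (w=1); MST = {0-1(w=2) 0-5(w=6) 1-2(w=1) 4-5(w=1)}
step 5: add edge 1-3 (w=7); MST = {0-1(w=2) 0-5(w=6) 1-2(w=1) 1-3(w=7) 4-5(w=1)}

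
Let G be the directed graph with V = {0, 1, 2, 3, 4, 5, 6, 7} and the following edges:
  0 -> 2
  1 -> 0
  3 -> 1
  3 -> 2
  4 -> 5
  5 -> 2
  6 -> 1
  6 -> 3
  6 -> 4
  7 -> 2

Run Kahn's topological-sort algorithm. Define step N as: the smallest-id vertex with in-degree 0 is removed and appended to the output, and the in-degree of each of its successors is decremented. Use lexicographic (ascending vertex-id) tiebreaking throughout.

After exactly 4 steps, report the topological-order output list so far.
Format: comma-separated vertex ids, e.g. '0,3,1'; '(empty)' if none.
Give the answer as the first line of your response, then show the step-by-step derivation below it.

6,3,1,0

step 1: output 6; order=[6]; indeg=(1,1,4,0,0,1,0,0)
step 2: output 3; order=[6,3]; indeg=(1,0,3,0,0,1,0,0)
step 3: output 1; order=[6,3,1]; indeg=(0,0,3,0,0,1,0,0)
step 4: output 0; order=[6,3,1,0]; indeg=(0,0,2,0,0,1,0,0)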